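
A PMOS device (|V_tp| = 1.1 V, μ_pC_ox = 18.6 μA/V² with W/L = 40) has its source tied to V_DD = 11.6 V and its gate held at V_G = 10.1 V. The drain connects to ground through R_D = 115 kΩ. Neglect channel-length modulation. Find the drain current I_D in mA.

V_SG = V_DD − V_G = 11.6 − 10.1 = 1.5 V, so V_ov = 1.5 − 1.1 = 0.4 V.
k_p = μ_pC_ox · (W/L) = 0.744 mA/V².
Assume saturation: I_D = ½ k_p V_ov² = 0.5 × 0.744 × 0.4² = 0.0595 mA, giving V_SD = V_DD − I_D R_D = 11.6 − 0.0595 × 115 = 4.76 V.
V_SD = 4.76 V ≥ V_ov = 0.4 V, confirming saturation.

I_D = 0.0595 mA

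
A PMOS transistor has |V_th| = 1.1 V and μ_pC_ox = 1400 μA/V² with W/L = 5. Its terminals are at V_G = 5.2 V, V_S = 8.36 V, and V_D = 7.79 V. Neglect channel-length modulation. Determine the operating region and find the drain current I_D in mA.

V_SG = V_S − V_G = 8.36 − 5.2 = 3.16 V; V_SD = V_S − V_D = 8.36 − 7.79 = 0.57 V.
k_p = μ_pC_ox · (W/L) = 7 mA/V².
V_ov = V_SG − |V_th| = 3.16 − 1.1 = 2.06 V.
Since V_SD = 0.57 V < V_ov = 2.06 V, the device is in the triode region.
I_D = k_p [V_ov · V_SD − ½ V_SD²] = 7 × [2.06 × 0.57 − 0.5 × 0.57²] = 7.08 mA.

Triode; I_D = 7.08 mA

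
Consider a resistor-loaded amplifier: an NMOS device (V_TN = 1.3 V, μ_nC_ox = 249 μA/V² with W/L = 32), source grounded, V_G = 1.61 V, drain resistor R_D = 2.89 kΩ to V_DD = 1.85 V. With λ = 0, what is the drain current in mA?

V_GS = V_G = 1.61 V, so V_ov = 1.61 − 1.3 = 0.31 V.
k_n = μ_nC_ox · (W/L) = 7.968 mA/V².
Assume saturation: I_D = ½ k_n V_ov² = 0.5 × 7.968 × 0.31² = 0.383 mA, giving V_DS = V_DD − I_D R_D = 1.85 − 0.383 × 2.89 = 0.744 V.
V_DS = 0.744 V ≥ V_ov = 0.31 V, confirming saturation.

I_D = 0.383 mA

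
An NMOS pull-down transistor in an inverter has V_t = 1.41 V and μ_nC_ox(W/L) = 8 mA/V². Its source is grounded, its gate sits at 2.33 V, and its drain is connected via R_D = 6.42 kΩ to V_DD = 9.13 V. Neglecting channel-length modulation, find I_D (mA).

I_D = 1.39 mA

V_GS = V_G = 2.33 V, so V_ov = 2.33 − 1.41 = 0.92 V.
Assume saturation: I_D = ½ k_n V_ov² = 0.5 × 8 × 0.92² = 3.39 mA, giving V_DS = V_DD − I_D R_D = 9.13 − 3.39 × 6.42 = -12.6 V.
But -12.6 V < V_ov = 0.92 V, so the device is actually in triode.
In triode I_D = k_n[V_ov V_DS − ½ V_DS²] and I_D = (V_DD − V_DS)/R_D. Equating: 25.7 V_DS² − 48.25 V_DS + 9.13 = 0, giving V_DS = 0.213 V (the root below V_ov).
I_D = (9.13 − 0.213) / 6.42 = 1.39 mA.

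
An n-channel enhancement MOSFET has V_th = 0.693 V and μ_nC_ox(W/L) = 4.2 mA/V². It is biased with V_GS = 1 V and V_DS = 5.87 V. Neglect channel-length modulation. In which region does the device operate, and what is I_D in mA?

V_ov = V_GS − V_th = 1 − 0.693 = 0.307 V.
Since V_DS = 5.87 V ≥ V_ov = 0.307 V, the device is in saturation.
I_D = ½ k_n V_ov² = 0.5 × 4.2 × 0.307² = 0.198 mA.

Saturation; I_D = 0.198 mA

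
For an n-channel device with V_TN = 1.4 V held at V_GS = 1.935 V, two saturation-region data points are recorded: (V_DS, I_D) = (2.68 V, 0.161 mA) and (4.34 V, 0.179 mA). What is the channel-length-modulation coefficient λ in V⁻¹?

With V_GS fixed, I_D ∝ (1 + λ V_DS) in saturation, so I_D2/I_D1 = (1 + λ V_DS2)/(1 + λ V_DS1).
0.179/0.161 = 1.112 = (1 + 4.34 λ)/(1 + 2.68 λ).
Solving: λ (I_D1 V_DS2 − I_D2 V_DS1) = I_D2 − I_D1, so λ = (0.179 − 0.161) / (0.161 × 4.34 − 0.179 × 2.68) = 0.018 / 0.219 = 0.0822 V⁻¹.

λ = 0.0822 V⁻¹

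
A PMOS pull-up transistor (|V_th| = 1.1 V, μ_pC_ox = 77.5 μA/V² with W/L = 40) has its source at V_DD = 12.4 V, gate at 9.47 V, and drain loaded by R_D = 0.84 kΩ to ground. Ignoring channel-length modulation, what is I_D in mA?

V_SG = V_DD − V_G = 12.4 − 9.47 = 2.93 V, so V_ov = 2.93 − 1.1 = 1.83 V.
k_p = μ_pC_ox · (W/L) = 3.1 mA/V².
Assume saturation: I_D = ½ k_p V_ov² = 0.5 × 3.1 × 1.83² = 5.19 mA, giving V_SD = V_DD − I_D R_D = 12.4 − 5.19 × 0.84 = 8.04 V.
V_SD = 8.04 V ≥ V_ov = 1.83 V, confirming saturation.

I_D = 5.19 mA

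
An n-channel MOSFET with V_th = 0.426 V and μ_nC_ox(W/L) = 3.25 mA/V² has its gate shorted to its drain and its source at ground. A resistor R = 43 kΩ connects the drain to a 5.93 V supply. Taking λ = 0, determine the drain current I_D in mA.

I_D = 0.122 mA

With gate tied to drain, V_GS = V_DS ≥ V_GS − V_th, so the device is in saturation.
KCL at the drain: ½ k_n (V_GS − V_th)² = (V_DD − V_GS)/R.
Let x = V_GS − 0.426. Then 69.9 x² + x − 5.504 = 0, giving x = 0.274 V (positive root), so V_GS = 0.7 V.
I_D = (V_DD − V_GS)/R = (5.93 − 0.7) / 43 = 0.122 mA.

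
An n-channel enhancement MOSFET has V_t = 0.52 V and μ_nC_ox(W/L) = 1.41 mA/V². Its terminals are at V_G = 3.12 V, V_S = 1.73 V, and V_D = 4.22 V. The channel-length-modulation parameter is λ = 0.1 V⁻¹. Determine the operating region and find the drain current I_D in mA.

Saturation; I_D = 0.666 mA

V_GS = V_G − V_S = 3.12 − 1.73 = 1.39 V; V_DS = V_D − V_S = 4.22 − 1.73 = 2.49 V.
V_ov = V_GS − V_t = 1.39 − 0.52 = 0.87 V.
Since V_DS = 2.49 V ≥ V_ov = 0.87 V, the device is in saturation.
I_D = ½ k_n V_ov² (1 + λ V_DS) = 0.5 × 1.41 × 0.87² × (1 + 0.1 × 2.49) = 0.666 mA.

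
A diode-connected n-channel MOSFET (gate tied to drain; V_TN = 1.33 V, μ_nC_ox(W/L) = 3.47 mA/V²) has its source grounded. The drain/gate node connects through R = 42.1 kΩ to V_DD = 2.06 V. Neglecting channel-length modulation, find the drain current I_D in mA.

With gate tied to drain, V_GS = V_DS ≥ V_GS − V_TN, so the device is in saturation.
KCL at the drain: ½ k_n (V_GS − V_TN)² = (V_DD − V_GS)/R.
Let x = V_GS − 1.33. Then 73 x² + x − 0.73 = 0, giving x = 0.0934 V (positive root), so V_GS = 1.42 V.
I_D = (V_DD − V_GS)/R = (2.06 − 1.42) / 42.1 = 0.0151 mA.

I_D = 0.0151 mA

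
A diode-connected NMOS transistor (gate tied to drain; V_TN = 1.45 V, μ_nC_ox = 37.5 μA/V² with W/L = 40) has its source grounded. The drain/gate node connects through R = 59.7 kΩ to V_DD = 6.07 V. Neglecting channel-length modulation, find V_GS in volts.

With gate tied to drain, V_GS = V_DS ≥ V_GS − V_TN, so the device is in saturation.
k_n = μ_nC_ox · (W/L) = 1.5 mA/V².
KCL at the drain: ½ k_n (V_GS − V_TN)² = (V_DD − V_GS)/R.
Let x = V_GS − 1.45. Then 44.8 x² + x − 4.62 = 0, giving x = 0.31 V (positive root), so V_GS = 1.76 V.
I_D = (V_DD − V_GS)/R = (6.07 − 1.76) / 59.7 = 0.0722 mA.

V_GS = 1.76 V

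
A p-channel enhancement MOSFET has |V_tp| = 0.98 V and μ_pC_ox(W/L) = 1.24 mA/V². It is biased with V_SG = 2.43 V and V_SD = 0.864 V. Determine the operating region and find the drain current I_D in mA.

Triode; I_D = 1.09 mA

V_ov = V_SG − |V_tp| = 2.43 − 0.98 = 1.45 V.
Since V_SD = 0.864 V < V_ov = 1.45 V, the device is in the triode region.
I_D = k_p [V_ov · V_SD − ½ V_SD²] = 1.24 × [1.45 × 0.864 − 0.5 × 0.864²] = 1.09 mA.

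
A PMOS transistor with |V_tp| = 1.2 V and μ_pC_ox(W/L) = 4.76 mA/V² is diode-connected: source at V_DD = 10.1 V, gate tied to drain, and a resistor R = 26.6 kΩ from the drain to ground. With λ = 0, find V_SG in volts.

With gate tied to drain, V_SG = V_SD ≥ V_SG − |V_tp|, so the device is in saturation.
KCL at the drain: ½ k_p (V_SG − |V_tp|)² = (V_DD − V_SG)/R.
Let x = V_SG − 1.2. Then 63.3 x² + x − 8.9 = 0, giving x = 0.367 V (positive root), so V_SG = 1.57 V.
I_D = (V_DD − V_SG)/R = (10.1 − 1.57) / 26.6 = 0.321 mA.

V_SG = 1.57 V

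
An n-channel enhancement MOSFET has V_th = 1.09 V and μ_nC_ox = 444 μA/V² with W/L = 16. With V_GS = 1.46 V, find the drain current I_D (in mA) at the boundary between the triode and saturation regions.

I_D = 0.486 mA

At the boundary V_DS = V_ov = V_GS − V_th = 1.46 − 1.09 = 0.37 V.
k_n = μ_nC_ox · (W/L) = 7.104 mA/V².
I_D = ½ k_n V_ov² = 0.5 × 7.104 × 0.37² = 0.486 mA.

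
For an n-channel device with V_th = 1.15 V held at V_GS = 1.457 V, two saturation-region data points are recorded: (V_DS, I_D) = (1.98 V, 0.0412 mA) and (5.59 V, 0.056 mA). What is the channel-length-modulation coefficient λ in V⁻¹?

λ = 0.124 V⁻¹

With V_GS fixed, I_D ∝ (1 + λ V_DS) in saturation, so I_D2/I_D1 = (1 + λ V_DS2)/(1 + λ V_DS1).
0.056/0.0412 = 1.359 = (1 + 5.59 λ)/(1 + 1.98 λ).
Solving: λ (I_D1 V_DS2 − I_D2 V_DS1) = I_D2 − I_D1, so λ = (0.056 − 0.0412) / (0.0412 × 5.59 − 0.056 × 1.98) = 0.0148 / 0.119 = 0.124 V⁻¹.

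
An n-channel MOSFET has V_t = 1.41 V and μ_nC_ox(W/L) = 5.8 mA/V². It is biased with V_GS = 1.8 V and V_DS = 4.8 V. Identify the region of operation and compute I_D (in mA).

Saturation; I_D = 0.441 mA

V_ov = V_GS − V_t = 1.8 − 1.41 = 0.39 V.
Since V_DS = 4.8 V ≥ V_ov = 0.39 V, the device is in saturation.
I_D = ½ k_n V_ov² = 0.5 × 5.8 × 0.39² = 0.441 mA.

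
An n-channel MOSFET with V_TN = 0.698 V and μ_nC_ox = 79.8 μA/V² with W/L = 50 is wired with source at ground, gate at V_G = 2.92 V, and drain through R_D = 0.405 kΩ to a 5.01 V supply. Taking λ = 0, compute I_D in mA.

I_D = 8.73 mA

V_GS = V_G = 2.92 V, so V_ov = 2.92 − 0.698 = 2.22 V.
k_n = μ_nC_ox · (W/L) = 3.99 mA/V².
Assume saturation: I_D = ½ k_n V_ov² = 0.5 × 3.99 × 2.22² = 9.85 mA, giving V_DS = V_DD − I_D R_D = 5.01 − 9.85 × 0.405 = 1.02 V.
But 1.02 V < V_ov = 2.22 V, so the device is actually in triode.
In triode I_D = k_n[V_ov V_DS − ½ V_DS²] and I_D = (V_DD − V_DS)/R_D. Equating: 0.808 V_DS² − 4.591 V_DS + 5.01 = 0, giving V_DS = 1.47 V (the root below V_ov).
I_D = (5.01 − 1.47) / 0.405 = 8.73 mA.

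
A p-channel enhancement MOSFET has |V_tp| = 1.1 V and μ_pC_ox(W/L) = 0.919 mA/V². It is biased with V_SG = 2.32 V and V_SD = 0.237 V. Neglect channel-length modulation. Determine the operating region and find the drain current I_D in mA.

V_ov = V_SG − |V_tp| = 2.32 − 1.1 = 1.22 V.
Since V_SD = 0.237 V < V_ov = 1.22 V, the device is in the triode region.
I_D = k_p [V_ov · V_SD − ½ V_SD²] = 0.919 × [1.22 × 0.237 − 0.5 × 0.237²] = 0.24 mA.

Triode; I_D = 0.240 mA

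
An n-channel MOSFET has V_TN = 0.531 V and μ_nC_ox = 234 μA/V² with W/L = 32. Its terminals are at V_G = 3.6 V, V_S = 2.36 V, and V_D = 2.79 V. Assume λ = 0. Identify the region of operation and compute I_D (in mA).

V_GS = V_G − V_S = 3.6 − 2.36 = 1.24 V; V_DS = V_D − V_S = 2.79 − 2.36 = 0.43 V.
k_n = μ_nC_ox · (W/L) = 7.488 mA/V².
V_ov = V_GS − V_TN = 1.24 − 0.531 = 0.709 V.
Since V_DS = 0.43 V < V_ov = 0.709 V, the device is in the triode region.
I_D = k_n [V_ov · V_DS − ½ V_DS²] = 7.488 × [0.709 × 0.43 − 0.5 × 0.43²] = 1.59 mA.

Triode; I_D = 1.59 mA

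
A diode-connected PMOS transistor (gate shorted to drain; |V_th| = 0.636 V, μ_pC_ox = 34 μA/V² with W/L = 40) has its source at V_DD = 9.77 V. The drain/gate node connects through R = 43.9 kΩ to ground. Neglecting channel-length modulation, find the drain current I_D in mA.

I_D = 0.196 mA

With gate tied to drain, V_SG = V_SD ≥ V_SG − |V_th|, so the device is in saturation.
k_p = μ_pC_ox · (W/L) = 1.36 mA/V².
KCL at the drain: ½ k_p (V_SG − |V_th|)² = (V_DD − V_SG)/R.
Let x = V_SG − 0.636. Then 29.9 x² + x − 9.134 = 0, giving x = 0.537 V (positive root), so V_SG = 1.17 V.
I_D = (V_DD − V_SG)/R = (9.77 − 1.17) / 43.9 = 0.196 mA.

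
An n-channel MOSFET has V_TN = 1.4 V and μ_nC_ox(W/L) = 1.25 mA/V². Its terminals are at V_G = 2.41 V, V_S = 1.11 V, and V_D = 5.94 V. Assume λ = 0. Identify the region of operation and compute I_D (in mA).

Cutoff; I_D = 0 mA

V_GS = V_G − V_S = 2.41 − 1.11 = 1.3 V; V_DS = V_D − V_S = 5.94 − 1.11 = 4.83 V.
V_GS = 1.3 V < V_TN = 1.4 V, so the transistor is in cutoff.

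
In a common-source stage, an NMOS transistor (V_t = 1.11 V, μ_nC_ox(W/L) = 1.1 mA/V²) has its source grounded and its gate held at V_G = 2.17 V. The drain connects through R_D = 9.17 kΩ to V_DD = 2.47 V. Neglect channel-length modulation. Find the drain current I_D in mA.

V_GS = V_G = 2.17 V, so V_ov = 2.17 − 1.11 = 1.06 V.
Assume saturation: I_D = ½ k_n V_ov² = 0.5 × 1.1 × 1.06² = 0.618 mA, giving V_DS = V_DD − I_D R_D = 2.47 − 0.618 × 9.17 = -3.2 V.
But -3.2 V < V_ov = 1.06 V, so the device is actually in triode.
In triode I_D = k_n[V_ov V_DS − ½ V_DS²] and I_D = (V_DD − V_DS)/R_D. Equating: 5.04 V_DS² − 11.69 V_DS + 2.47 = 0, giving V_DS = 0.235 V (the root below V_ov).
I_D = (2.47 − 0.235) / 9.17 = 0.244 mA.

I_D = 0.244 mA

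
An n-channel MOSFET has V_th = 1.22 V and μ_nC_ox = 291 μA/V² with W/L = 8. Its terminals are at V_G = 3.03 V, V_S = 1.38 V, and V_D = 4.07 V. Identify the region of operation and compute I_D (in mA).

Saturation; I_D = 0.215 mA

V_GS = V_G − V_S = 3.03 − 1.38 = 1.65 V; V_DS = V_D − V_S = 4.07 − 1.38 = 2.69 V.
k_n = μ_nC_ox · (W/L) = 2.328 mA/V².
V_ov = V_GS − V_th = 1.65 − 1.22 = 0.43 V.
Since V_DS = 2.69 V ≥ V_ov = 0.43 V, the device is in saturation.
I_D = ½ k_n V_ov² = 0.5 × 2.328 × 0.43² = 0.215 mA.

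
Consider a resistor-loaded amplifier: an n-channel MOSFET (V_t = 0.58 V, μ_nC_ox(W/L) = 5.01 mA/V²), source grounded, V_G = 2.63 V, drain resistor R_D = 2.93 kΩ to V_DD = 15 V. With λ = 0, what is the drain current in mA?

I_D = 4.93 mA

V_GS = V_G = 2.63 V, so V_ov = 2.63 − 0.58 = 2.05 V.
Assume saturation: I_D = ½ k_n V_ov² = 0.5 × 5.01 × 2.05² = 10.5 mA, giving V_DS = V_DD − I_D R_D = 15 − 10.5 × 2.93 = -15.8 V.
But -15.8 V < V_ov = 2.05 V, so the device is actually in triode.
In triode I_D = k_n[V_ov V_DS − ½ V_DS²] and I_D = (V_DD − V_DS)/R_D. Equating: 7.34 V_DS² − 31.09 V_DS + 15 = 0, giving V_DS = 0.555 V (the root below V_ov).
I_D = (15 − 0.555) / 2.93 = 4.93 mA.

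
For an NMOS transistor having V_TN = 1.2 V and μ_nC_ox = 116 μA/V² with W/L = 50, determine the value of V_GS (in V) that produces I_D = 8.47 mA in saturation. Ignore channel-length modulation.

k_n = μ_nC_ox · (W/L) = 5.8 mA/V².
In saturation I_D = ½ k_n (V_GS − V_TN)², so V_GS − V_TN = √(2 I_D / k_n) = √(2 × 8.47 / 5.8) = 1.71 V.
V_GS = 1.2 + 1.71 = 2.91 V.

V_GS = 2.91 V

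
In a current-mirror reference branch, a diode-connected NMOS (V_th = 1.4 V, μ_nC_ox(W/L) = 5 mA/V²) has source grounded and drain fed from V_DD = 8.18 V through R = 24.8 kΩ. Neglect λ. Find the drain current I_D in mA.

I_D = 0.260 mA

With gate tied to drain, V_GS = V_DS ≥ V_GS − V_th, so the device is in saturation.
KCL at the drain: ½ k_n (V_GS − V_th)² = (V_DD − V_GS)/R.
Let x = V_GS − 1.4. Then 62 x² + x − 6.78 = 0, giving x = 0.323 V (positive root), so V_GS = 1.72 V.
I_D = (V_DD − V_GS)/R = (8.18 − 1.72) / 24.8 = 0.26 mA.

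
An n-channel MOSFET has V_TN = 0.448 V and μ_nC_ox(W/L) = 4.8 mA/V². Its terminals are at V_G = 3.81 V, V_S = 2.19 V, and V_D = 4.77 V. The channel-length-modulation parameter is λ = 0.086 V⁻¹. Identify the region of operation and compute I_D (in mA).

Saturation; I_D = 4.03 mA

V_GS = V_G − V_S = 3.81 − 2.19 = 1.62 V; V_DS = V_D − V_S = 4.77 − 2.19 = 2.58 V.
V_ov = V_GS − V_TN = 1.62 − 0.448 = 1.17 V.
Since V_DS = 2.58 V ≥ V_ov = 1.17 V, the device is in saturation.
I_D = ½ k_n V_ov² (1 + λ V_DS) = 0.5 × 4.8 × 1.17² × (1 + 0.086 × 2.58) = 4.03 mA.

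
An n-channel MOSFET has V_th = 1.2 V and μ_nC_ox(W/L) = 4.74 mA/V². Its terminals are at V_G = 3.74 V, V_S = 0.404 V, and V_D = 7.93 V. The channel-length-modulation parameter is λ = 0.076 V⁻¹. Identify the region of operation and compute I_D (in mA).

V_GS = V_G − V_S = 3.74 − 0.404 = 3.34 V; V_DS = V_D − V_S = 7.93 − 0.404 = 7.53 V.
V_ov = V_GS − V_th = 3.34 − 1.2 = 2.14 V.
Since V_DS = 7.53 V ≥ V_ov = 2.14 V, the device is in saturation.
I_D = ½ k_n V_ov² (1 + λ V_DS) = 0.5 × 4.74 × 2.14² × (1 + 0.076 × 7.53) = 17 mA.

Saturation; I_D = 17.0 mA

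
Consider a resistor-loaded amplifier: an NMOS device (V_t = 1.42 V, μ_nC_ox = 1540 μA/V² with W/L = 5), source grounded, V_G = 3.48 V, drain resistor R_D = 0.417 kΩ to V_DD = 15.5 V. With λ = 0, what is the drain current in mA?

V_GS = V_G = 3.48 V, so V_ov = 3.48 − 1.42 = 2.06 V.
k_n = μ_nC_ox · (W/L) = 7.7 mA/V².
Assume saturation: I_D = ½ k_n V_ov² = 0.5 × 7.7 × 2.06² = 16.3 mA, giving V_DS = V_DD − I_D R_D = 15.5 − 16.3 × 0.417 = 8.69 V.
V_DS = 8.69 V ≥ V_ov = 2.06 V, confirming saturation.

I_D = 16.3 mA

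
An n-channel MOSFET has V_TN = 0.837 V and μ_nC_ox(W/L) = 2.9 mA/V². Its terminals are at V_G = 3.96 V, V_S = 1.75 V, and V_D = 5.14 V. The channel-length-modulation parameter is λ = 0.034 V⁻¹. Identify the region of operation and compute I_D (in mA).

Saturation; I_D = 3.05 mA

V_GS = V_G − V_S = 3.96 − 1.75 = 2.21 V; V_DS = V_D − V_S = 5.14 − 1.75 = 3.39 V.
V_ov = V_GS − V_TN = 2.21 − 0.837 = 1.37 V.
Since V_DS = 3.39 V ≥ V_ov = 1.37 V, the device is in saturation.
I_D = ½ k_n V_ov² (1 + λ V_DS) = 0.5 × 2.9 × 1.37² × (1 + 0.034 × 3.39) = 3.05 mA.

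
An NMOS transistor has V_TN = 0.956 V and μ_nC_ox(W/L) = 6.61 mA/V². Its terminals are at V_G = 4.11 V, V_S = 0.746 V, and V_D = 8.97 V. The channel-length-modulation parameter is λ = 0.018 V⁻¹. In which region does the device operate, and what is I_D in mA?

Saturation; I_D = 22.0 mA

V_GS = V_G − V_S = 4.11 − 0.746 = 3.36 V; V_DS = V_D − V_S = 8.97 − 0.746 = 8.22 V.
V_ov = V_GS − V_TN = 3.36 − 0.956 = 2.41 V.
Since V_DS = 8.22 V ≥ V_ov = 2.41 V, the device is in saturation.
I_D = ½ k_n V_ov² (1 + λ V_DS) = 0.5 × 6.61 × 2.41² × (1 + 0.018 × 8.22) = 22 mA.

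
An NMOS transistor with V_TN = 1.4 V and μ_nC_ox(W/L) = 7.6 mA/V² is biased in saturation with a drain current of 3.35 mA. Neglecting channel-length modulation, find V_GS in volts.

In saturation I_D = ½ k_n (V_GS − V_TN)², so V_GS − V_TN = √(2 I_D / k_n) = √(2 × 3.35 / 7.6) = 0.939 V.
V_GS = 1.4 + 0.939 = 2.34 V.

V_GS = 2.34 V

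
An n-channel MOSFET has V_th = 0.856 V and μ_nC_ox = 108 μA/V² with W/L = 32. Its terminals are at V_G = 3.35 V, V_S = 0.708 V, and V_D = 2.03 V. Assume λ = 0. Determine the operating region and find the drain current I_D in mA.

Triode; I_D = 5.14 mA

V_GS = V_G − V_S = 3.35 − 0.708 = 2.64 V; V_DS = V_D − V_S = 2.03 − 0.708 = 1.32 V.
k_n = μ_nC_ox · (W/L) = 3.456 mA/V².
V_ov = V_GS − V_th = 2.64 − 0.856 = 1.79 V.
Since V_DS = 1.32 V < V_ov = 1.79 V, the device is in the triode region.
I_D = k_n [V_ov · V_DS − ½ V_DS²] = 3.456 × [1.79 × 1.32 − 0.5 × 1.32²] = 5.14 mA.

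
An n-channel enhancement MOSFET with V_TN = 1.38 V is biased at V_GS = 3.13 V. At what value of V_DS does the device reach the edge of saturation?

The boundary between triode and saturation is V_DS = V_GS − V_TN = V_ov.
V_ov = 3.13 − 1.38 = 1.75 V.

V_DS,sat = 1.75 V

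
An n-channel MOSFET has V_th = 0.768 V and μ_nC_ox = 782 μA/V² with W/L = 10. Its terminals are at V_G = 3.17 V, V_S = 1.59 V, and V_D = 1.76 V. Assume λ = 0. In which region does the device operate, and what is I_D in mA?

Triode; I_D = 0.966 mA

V_GS = V_G − V_S = 3.17 − 1.59 = 1.58 V; V_DS = V_D − V_S = 1.76 − 1.59 = 0.17 V.
k_n = μ_nC_ox · (W/L) = 7.82 mA/V².
V_ov = V_GS − V_th = 1.58 − 0.768 = 0.812 V.
Since V_DS = 0.17 V < V_ov = 0.812 V, the device is in the triode region.
I_D = k_n [V_ov · V_DS − ½ V_DS²] = 7.82 × [0.812 × 0.17 − 0.5 × 0.17²] = 0.966 mA.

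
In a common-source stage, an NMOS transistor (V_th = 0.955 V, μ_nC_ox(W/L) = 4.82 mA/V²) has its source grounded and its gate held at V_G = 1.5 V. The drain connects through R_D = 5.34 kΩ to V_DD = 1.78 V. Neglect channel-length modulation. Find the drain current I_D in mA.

V_GS = V_G = 1.5 V, so V_ov = 1.5 − 0.955 = 0.545 V.
Assume saturation: I_D = ½ k_n V_ov² = 0.5 × 4.82 × 0.545² = 0.716 mA, giving V_DS = V_DD − I_D R_D = 1.78 − 0.716 × 5.34 = -2.04 V.
But -2.04 V < V_ov = 0.545 V, so the device is actually in triode.
In triode I_D = k_n[V_ov V_DS − ½ V_DS²] and I_D = (V_DD − V_DS)/R_D. Equating: 12.9 V_DS² − 15.03 V_DS + 1.78 = 0, giving V_DS = 0.134 V (the root below V_ov).
I_D = (1.78 − 0.134) / 5.34 = 0.308 mA.

I_D = 0.308 mA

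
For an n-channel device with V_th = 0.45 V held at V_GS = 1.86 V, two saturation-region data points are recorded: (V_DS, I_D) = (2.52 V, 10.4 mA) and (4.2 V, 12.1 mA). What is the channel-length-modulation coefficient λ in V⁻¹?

λ = 0.129 V⁻¹

With V_GS fixed, I_D ∝ (1 + λ V_DS) in saturation, so I_D2/I_D1 = (1 + λ V_DS2)/(1 + λ V_DS1).
12.1/10.4 = 1.163 = (1 + 4.2 λ)/(1 + 2.52 λ).
Solving: λ (I_D1 V_DS2 − I_D2 V_DS1) = I_D2 − I_D1, so λ = (12.1 − 10.4) / (10.4 × 4.2 − 12.1 × 2.52) = 1.7 / 13.2 = 0.129 V⁻¹.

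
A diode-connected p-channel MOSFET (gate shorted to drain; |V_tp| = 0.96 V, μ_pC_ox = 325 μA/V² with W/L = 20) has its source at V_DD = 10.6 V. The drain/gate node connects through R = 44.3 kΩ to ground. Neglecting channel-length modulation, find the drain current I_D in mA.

With gate tied to drain, V_SG = V_SD ≥ V_SG − |V_tp|, so the device is in saturation.
k_p = μ_pC_ox · (W/L) = 6.5 mA/V².
KCL at the drain: ½ k_p (V_SG − |V_tp|)² = (V_DD − V_SG)/R.
Let x = V_SG − 0.96. Then 144 x² + x − 9.64 = 0, giving x = 0.255 V (positive root), so V_SG = 1.22 V.
I_D = (V_DD − V_SG)/R = (10.6 − 1.22) / 44.3 = 0.212 mA.

I_D = 0.212 mA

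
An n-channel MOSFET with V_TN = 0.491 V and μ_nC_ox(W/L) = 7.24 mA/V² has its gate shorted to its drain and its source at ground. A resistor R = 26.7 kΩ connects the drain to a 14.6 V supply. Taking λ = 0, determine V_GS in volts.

With gate tied to drain, V_GS = V_DS ≥ V_GS − V_TN, so the device is in saturation.
KCL at the drain: ½ k_n (V_GS − V_TN)² = (V_DD − V_GS)/R.
Let x = V_GS − 0.491. Then 96.7 x² + x − 14.11 = 0, giving x = 0.377 V (positive root), so V_GS = 0.868 V.
I_D = (V_DD − V_GS)/R = (14.6 − 0.868) / 26.7 = 0.514 mA.

V_GS = 0.868 V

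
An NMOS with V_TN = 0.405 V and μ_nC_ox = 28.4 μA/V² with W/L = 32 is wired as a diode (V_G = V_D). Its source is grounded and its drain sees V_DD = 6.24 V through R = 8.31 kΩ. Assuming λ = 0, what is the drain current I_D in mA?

I_D = 0.568 mA

With gate tied to drain, V_GS = V_DS ≥ V_GS − V_TN, so the device is in saturation.
k_n = μ_nC_ox · (W/L) = 0.9088 mA/V².
KCL at the drain: ½ k_n (V_GS − V_TN)² = (V_DD − V_GS)/R.
Let x = V_GS − 0.405. Then 3.78 x² + x − 5.835 = 0, giving x = 1.12 V (positive root), so V_GS = 1.52 V.
I_D = (V_DD − V_GS)/R = (6.24 − 1.52) / 8.31 = 0.568 mA.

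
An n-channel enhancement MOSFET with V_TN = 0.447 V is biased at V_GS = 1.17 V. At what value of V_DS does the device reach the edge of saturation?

The boundary between triode and saturation is V_DS = V_GS − V_TN = V_ov.
V_ov = 1.17 − 0.447 = 0.723 V.

V_DS,sat = 0.723 V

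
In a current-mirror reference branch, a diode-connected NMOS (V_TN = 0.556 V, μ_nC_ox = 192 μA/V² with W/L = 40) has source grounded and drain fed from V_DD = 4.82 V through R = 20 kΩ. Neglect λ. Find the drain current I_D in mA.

With gate tied to drain, V_GS = V_DS ≥ V_GS − V_TN, so the device is in saturation.
k_n = μ_nC_ox · (W/L) = 7.68 mA/V².
KCL at the drain: ½ k_n (V_GS − V_TN)² = (V_DD − V_GS)/R.
Let x = V_GS − 0.556. Then 76.8 x² + x − 4.264 = 0, giving x = 0.229 V (positive root), so V_GS = 0.785 V.
I_D = (V_DD − V_GS)/R = (4.82 − 0.785) / 20 = 0.202 mA.

I_D = 0.202 mA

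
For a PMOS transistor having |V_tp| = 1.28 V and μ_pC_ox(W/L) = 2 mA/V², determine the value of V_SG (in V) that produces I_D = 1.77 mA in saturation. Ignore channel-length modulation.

V_SG = 2.61 V

In saturation I_D = ½ k_p (V_SG − |V_tp|)², so V_SG − |V_tp| = √(2 I_D / k_p) = √(2 × 1.77 / 2) = 1.33 V.
V_SG = 1.28 + 1.33 = 2.61 V.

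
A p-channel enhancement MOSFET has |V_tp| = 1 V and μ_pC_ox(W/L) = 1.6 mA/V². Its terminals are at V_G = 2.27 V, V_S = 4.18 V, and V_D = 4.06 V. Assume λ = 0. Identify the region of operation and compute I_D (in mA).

V_SG = V_S − V_G = 4.18 − 2.27 = 1.91 V; V_SD = V_S − V_D = 4.18 − 4.06 = 0.12 V.
V_ov = V_SG − |V_tp| = 1.91 − 1 = 0.91 V.
Since V_SD = 0.12 V < V_ov = 0.91 V, the device is in the triode region.
I_D = k_p [V_ov · V_SD − ½ V_SD²] = 1.6 × [0.91 × 0.12 − 0.5 × 0.12²] = 0.163 mA.

Triode; I_D = 0.163 mA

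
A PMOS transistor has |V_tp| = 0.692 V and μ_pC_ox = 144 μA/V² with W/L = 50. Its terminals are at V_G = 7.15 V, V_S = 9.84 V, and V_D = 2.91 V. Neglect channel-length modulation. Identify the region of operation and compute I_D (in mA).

Saturation; I_D = 14.4 mA

V_SG = V_S − V_G = 9.84 − 7.15 = 2.69 V; V_SD = V_S − V_D = 9.84 − 2.91 = 6.93 V.
k_p = μ_pC_ox · (W/L) = 7.2 mA/V².
V_ov = V_SG − |V_tp| = 2.69 − 0.692 = 2 V.
Since V_SD = 6.93 V ≥ V_ov = 2 V, the device is in saturation.
I_D = ½ k_p V_ov² = 0.5 × 7.2 × 2² = 14.4 mA.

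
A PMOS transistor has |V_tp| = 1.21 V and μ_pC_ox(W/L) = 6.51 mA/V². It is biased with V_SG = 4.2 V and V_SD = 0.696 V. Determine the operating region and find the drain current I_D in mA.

Triode; I_D = 12.0 mA

V_ov = V_SG − |V_tp| = 4.2 − 1.21 = 2.99 V.
Since V_SD = 0.696 V < V_ov = 2.99 V, the device is in the triode region.
I_D = k_p [V_ov · V_SD − ½ V_SD²] = 6.51 × [2.99 × 0.696 − 0.5 × 0.696²] = 12 mA.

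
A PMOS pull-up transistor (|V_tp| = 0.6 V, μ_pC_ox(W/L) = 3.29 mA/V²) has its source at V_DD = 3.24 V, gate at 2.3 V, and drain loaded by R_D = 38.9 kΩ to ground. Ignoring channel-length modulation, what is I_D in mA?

V_SG = V_DD − V_G = 3.24 − 2.3 = 0.94 V, so V_ov = 0.94 − 0.6 = 0.34 V.
Assume saturation: I_D = ½ k_p V_ov² = 0.5 × 3.29 × 0.34² = 0.19 mA, giving V_SD = V_DD − I_D R_D = 3.24 − 0.19 × 38.9 = -4.16 V.
But -4.16 V < V_ov = 0.34 V, so the device is actually in triode.
In triode I_D = k_p[V_ov V_SD − ½ V_SD²] and I_D = (V_DD − V_SD)/R_D. Equating: 64 V_SD² − 44.51 V_SD + 3.24 = 0, giving V_SD = 0.0826 V (the root below V_ov).
I_D = (3.24 − 0.0826) / 38.9 = 0.0812 mA.

I_D = 0.0812 mA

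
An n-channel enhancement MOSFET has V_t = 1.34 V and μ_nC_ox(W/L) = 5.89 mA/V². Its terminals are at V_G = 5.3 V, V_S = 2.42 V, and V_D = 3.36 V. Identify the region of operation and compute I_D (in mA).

Triode; I_D = 5.92 mA

V_GS = V_G − V_S = 5.3 − 2.42 = 2.88 V; V_DS = V_D − V_S = 3.36 − 2.42 = 0.94 V.
V_ov = V_GS − V_t = 2.88 − 1.34 = 1.54 V.
Since V_DS = 0.94 V < V_ov = 1.54 V, the device is in the triode region.
I_D = k_n [V_ov · V_DS − ½ V_DS²] = 5.89 × [1.54 × 0.94 − 0.5 × 0.94²] = 5.92 mA.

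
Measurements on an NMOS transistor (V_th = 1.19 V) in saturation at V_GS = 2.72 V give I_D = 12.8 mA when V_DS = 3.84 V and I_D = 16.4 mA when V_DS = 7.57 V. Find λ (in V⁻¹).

λ = 0.106 V⁻¹

With V_GS fixed, I_D ∝ (1 + λ V_DS) in saturation, so I_D2/I_D1 = (1 + λ V_DS2)/(1 + λ V_DS1).
16.4/12.8 = 1.281 = (1 + 7.57 λ)/(1 + 3.84 λ).
Solving: λ (I_D1 V_DS2 − I_D2 V_DS1) = I_D2 − I_D1, so λ = (16.4 − 12.8) / (12.8 × 7.57 − 16.4 × 3.84) = 3.6 / 33.9 = 0.106 V⁻¹.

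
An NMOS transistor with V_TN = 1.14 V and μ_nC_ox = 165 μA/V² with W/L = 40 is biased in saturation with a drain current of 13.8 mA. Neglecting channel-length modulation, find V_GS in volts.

V_GS = 3.18 V

k_n = μ_nC_ox · (W/L) = 6.6 mA/V².
In saturation I_D = ½ k_n (V_GS − V_TN)², so V_GS − V_TN = √(2 I_D / k_n) = √(2 × 13.8 / 6.6) = 2.04 V.
V_GS = 1.14 + 2.04 = 3.18 V.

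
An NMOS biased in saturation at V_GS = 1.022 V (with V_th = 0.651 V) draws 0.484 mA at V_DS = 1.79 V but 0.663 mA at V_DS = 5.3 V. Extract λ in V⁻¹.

λ = 0.130 V⁻¹

With V_GS fixed, I_D ∝ (1 + λ V_DS) in saturation, so I_D2/I_D1 = (1 + λ V_DS2)/(1 + λ V_DS1).
0.663/0.484 = 1.37 = (1 + 5.3 λ)/(1 + 1.79 λ).
Solving: λ (I_D1 V_DS2 − I_D2 V_DS1) = I_D2 − I_D1, so λ = (0.663 − 0.484) / (0.484 × 5.3 − 0.663 × 1.79) = 0.179 / 1.38 = 0.13 V⁻¹.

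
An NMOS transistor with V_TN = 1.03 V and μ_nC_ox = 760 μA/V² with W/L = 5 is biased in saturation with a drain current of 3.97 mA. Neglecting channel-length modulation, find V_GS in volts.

k_n = μ_nC_ox · (W/L) = 3.8 mA/V².
In saturation I_D = ½ k_n (V_GS − V_TN)², so V_GS − V_TN = √(2 I_D / k_n) = √(2 × 3.97 / 3.8) = 1.45 V.
V_GS = 1.03 + 1.45 = 2.48 V.

V_GS = 2.48 V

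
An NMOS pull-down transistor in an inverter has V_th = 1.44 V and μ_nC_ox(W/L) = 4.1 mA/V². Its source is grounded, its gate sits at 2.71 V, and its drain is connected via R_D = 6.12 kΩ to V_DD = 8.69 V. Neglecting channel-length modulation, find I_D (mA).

I_D = 1.37 mA

V_GS = V_G = 2.71 V, so V_ov = 2.71 − 1.44 = 1.27 V.
Assume saturation: I_D = ½ k_n V_ov² = 0.5 × 4.1 × 1.27² = 3.31 mA, giving V_DS = V_DD − I_D R_D = 8.69 − 3.31 × 6.12 = -11.5 V.
But -11.5 V < V_ov = 1.27 V, so the device is actually in triode.
In triode I_D = k_n[V_ov V_DS − ½ V_DS²] and I_D = (V_DD − V_DS)/R_D. Equating: 12.5 V_DS² − 32.87 V_DS + 8.69 = 0, giving V_DS = 0.298 V (the root below V_ov).
I_D = (8.69 − 0.298) / 6.12 = 1.37 mA.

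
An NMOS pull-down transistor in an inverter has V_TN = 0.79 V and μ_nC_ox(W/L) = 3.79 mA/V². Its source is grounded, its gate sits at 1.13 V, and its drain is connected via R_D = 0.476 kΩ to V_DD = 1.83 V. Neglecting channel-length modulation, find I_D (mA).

I_D = 0.219 mA

V_GS = V_G = 1.13 V, so V_ov = 1.13 − 0.79 = 0.34 V.
Assume saturation: I_D = ½ k_n V_ov² = 0.5 × 3.79 × 0.34² = 0.219 mA, giving V_DS = V_DD − I_D R_D = 1.83 − 0.219 × 0.476 = 1.73 V.
V_DS = 1.73 V ≥ V_ov = 0.34 V, confirming saturation.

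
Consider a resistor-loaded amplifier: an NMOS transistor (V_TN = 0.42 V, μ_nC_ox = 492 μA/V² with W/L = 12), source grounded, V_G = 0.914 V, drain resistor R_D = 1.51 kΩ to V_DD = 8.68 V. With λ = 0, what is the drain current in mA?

V_GS = V_G = 0.914 V, so V_ov = 0.914 − 0.42 = 0.494 V.
k_n = μ_nC_ox · (W/L) = 5.904 mA/V².
Assume saturation: I_D = ½ k_n V_ov² = 0.5 × 5.904 × 0.494² = 0.72 mA, giving V_DS = V_DD − I_D R_D = 8.68 − 0.72 × 1.51 = 7.59 V.
V_DS = 7.59 V ≥ V_ov = 0.494 V, confirming saturation.

I_D = 0.720 mA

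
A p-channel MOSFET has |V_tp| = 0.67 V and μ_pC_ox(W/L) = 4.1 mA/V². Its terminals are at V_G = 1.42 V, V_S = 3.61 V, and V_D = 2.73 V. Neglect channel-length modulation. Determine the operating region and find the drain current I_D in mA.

Triode; I_D = 3.90 mA

V_SG = V_S − V_G = 3.61 − 1.42 = 2.19 V; V_SD = V_S − V_D = 3.61 − 2.73 = 0.88 V.
V_ov = V_SG − |V_tp| = 2.19 − 0.67 = 1.52 V.
Since V_SD = 0.88 V < V_ov = 1.52 V, the device is in the triode region.
I_D = k_p [V_ov · V_SD − ½ V_SD²] = 4.1 × [1.52 × 0.88 − 0.5 × 0.88²] = 3.9 mA.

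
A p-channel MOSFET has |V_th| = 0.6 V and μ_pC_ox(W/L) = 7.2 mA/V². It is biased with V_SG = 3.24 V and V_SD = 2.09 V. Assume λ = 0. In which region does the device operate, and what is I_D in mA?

Triode; I_D = 24.0 mA

V_ov = V_SG − |V_th| = 3.24 − 0.6 = 2.64 V.
Since V_SD = 2.09 V < V_ov = 2.64 V, the device is in the triode region.
I_D = k_p [V_ov · V_SD − ½ V_SD²] = 7.2 × [2.64 × 2.09 − 0.5 × 2.09²] = 24 mA.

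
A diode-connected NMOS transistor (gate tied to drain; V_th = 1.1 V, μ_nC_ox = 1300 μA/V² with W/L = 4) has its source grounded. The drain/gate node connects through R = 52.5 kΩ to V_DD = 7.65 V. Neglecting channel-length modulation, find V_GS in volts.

V_GS = 1.32 V

With gate tied to drain, V_GS = V_DS ≥ V_GS − V_th, so the device is in saturation.
k_n = μ_nC_ox · (W/L) = 5.2 mA/V².
KCL at the drain: ½ k_n (V_GS − V_th)² = (V_DD − V_GS)/R.
Let x = V_GS − 1.1. Then 136 x² + x − 6.55 = 0, giving x = 0.215 V (positive root), so V_GS = 1.32 V.
I_D = (V_DD − V_GS)/R = (7.65 − 1.32) / 52.5 = 0.121 mA.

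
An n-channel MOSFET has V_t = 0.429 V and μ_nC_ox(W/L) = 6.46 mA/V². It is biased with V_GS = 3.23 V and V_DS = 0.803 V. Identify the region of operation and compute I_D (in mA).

Triode; I_D = 12.4 mA

V_ov = V_GS − V_t = 3.23 − 0.429 = 2.8 V.
Since V_DS = 0.803 V < V_ov = 2.8 V, the device is in the triode region.
I_D = k_n [V_ov · V_DS − ½ V_DS²] = 6.46 × [2.8 × 0.803 − 0.5 × 0.803²] = 12.4 mA.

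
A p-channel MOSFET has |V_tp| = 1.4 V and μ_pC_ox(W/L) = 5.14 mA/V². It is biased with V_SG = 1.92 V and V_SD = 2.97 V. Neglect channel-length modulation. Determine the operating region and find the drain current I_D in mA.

V_ov = V_SG − |V_tp| = 1.92 − 1.4 = 0.52 V.
Since V_SD = 2.97 V ≥ V_ov = 0.52 V, the device is in saturation.
I_D = ½ k_p V_ov² = 0.5 × 5.14 × 0.52² = 0.695 mA.

Saturation; I_D = 0.695 mA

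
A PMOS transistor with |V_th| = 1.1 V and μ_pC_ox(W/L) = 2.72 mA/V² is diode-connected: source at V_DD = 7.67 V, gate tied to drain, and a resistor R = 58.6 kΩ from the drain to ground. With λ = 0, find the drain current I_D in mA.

With gate tied to drain, V_SG = V_SD ≥ V_SG − |V_th|, so the device is in saturation.
KCL at the drain: ½ k_p (V_SG − |V_th|)² = (V_DD − V_SG)/R.
Let x = V_SG − 1.1. Then 79.7 x² + x − 6.57 = 0, giving x = 0.281 V (positive root), so V_SG = 1.38 V.
I_D = (V_DD − V_SG)/R = (7.67 − 1.38) / 58.6 = 0.107 mA.

I_D = 0.107 mA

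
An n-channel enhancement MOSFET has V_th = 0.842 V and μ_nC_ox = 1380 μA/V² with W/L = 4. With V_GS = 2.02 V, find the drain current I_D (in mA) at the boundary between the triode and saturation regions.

At the boundary V_DS = V_ov = V_GS − V_th = 2.02 − 0.842 = 1.18 V.
k_n = μ_nC_ox · (W/L) = 5.52 mA/V².
I_D = ½ k_n V_ov² = 0.5 × 5.52 × 1.18² = 3.83 mA.

I_D = 3.83 mA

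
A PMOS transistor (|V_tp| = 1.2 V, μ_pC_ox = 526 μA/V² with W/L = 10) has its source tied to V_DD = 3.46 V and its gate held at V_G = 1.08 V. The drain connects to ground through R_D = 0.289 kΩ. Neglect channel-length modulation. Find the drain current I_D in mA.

V_SG = V_DD − V_G = 3.46 − 1.08 = 2.38 V, so V_ov = 2.38 − 1.2 = 1.18 V.
k_p = μ_pC_ox · (W/L) = 5.26 mA/V².
Assume saturation: I_D = ½ k_p V_ov² = 0.5 × 5.26 × 1.18² = 3.66 mA, giving V_SD = V_DD − I_D R_D = 3.46 − 3.66 × 0.289 = 2.4 V.
V_SD = 2.4 V ≥ V_ov = 1.18 V, confirming saturation.

I_D = 3.66 mA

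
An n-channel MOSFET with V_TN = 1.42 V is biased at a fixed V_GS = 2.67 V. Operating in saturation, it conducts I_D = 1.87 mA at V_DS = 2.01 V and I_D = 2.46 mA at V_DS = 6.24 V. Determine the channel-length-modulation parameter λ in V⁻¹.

λ = 0.0877 V⁻¹

With V_GS fixed, I_D ∝ (1 + λ V_DS) in saturation, so I_D2/I_D1 = (1 + λ V_DS2)/(1 + λ V_DS1).
2.46/1.87 = 1.316 = (1 + 6.24 λ)/(1 + 2.01 λ).
Solving: λ (I_D1 V_DS2 − I_D2 V_DS1) = I_D2 − I_D1, so λ = (2.46 − 1.87) / (1.87 × 6.24 − 2.46 × 2.01) = 0.59 / 6.72 = 0.0877 V⁻¹.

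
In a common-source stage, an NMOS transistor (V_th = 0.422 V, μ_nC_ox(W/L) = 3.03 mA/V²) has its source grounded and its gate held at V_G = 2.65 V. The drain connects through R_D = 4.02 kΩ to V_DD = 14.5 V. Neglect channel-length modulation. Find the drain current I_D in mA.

V_GS = V_G = 2.65 V, so V_ov = 2.65 − 0.422 = 2.23 V.
Assume saturation: I_D = ½ k_n V_ov² = 0.5 × 3.03 × 2.23² = 7.52 mA, giving V_DS = V_DD − I_D R_D = 14.5 − 7.52 × 4.02 = -15.7 V.
But -15.7 V < V_ov = 2.23 V, so the device is actually in triode.
In triode I_D = k_n[V_ov V_DS − ½ V_DS²] and I_D = (V_DD − V_DS)/R_D. Equating: 6.09 V_DS² − 28.14 V_DS + 14.5 = 0, giving V_DS = 0.591 V (the root below V_ov).
I_D = (14.5 − 0.591) / 4.02 = 3.46 mA.

I_D = 3.46 mA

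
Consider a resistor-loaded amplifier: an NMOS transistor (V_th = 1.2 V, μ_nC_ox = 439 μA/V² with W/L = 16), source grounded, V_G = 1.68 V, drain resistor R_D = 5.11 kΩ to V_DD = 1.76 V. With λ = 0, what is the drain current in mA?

I_D = 0.323 mA

V_GS = V_G = 1.68 V, so V_ov = 1.68 − 1.2 = 0.48 V.
k_n = μ_nC_ox · (W/L) = 7.024 mA/V².
Assume saturation: I_D = ½ k_n V_ov² = 0.5 × 7.024 × 0.48² = 0.809 mA, giving V_DS = V_DD − I_D R_D = 1.76 − 0.809 × 5.11 = -2.37 V.
But -2.37 V < V_ov = 0.48 V, so the device is actually in triode.
In triode I_D = k_n[V_ov V_DS − ½ V_DS²] and I_D = (V_DD − V_DS)/R_D. Equating: 17.9 V_DS² − 18.23 V_DS + 1.76 = 0, giving V_DS = 0.108 V (the root below V_ov).
I_D = (1.76 − 0.108) / 5.11 = 0.323 mA.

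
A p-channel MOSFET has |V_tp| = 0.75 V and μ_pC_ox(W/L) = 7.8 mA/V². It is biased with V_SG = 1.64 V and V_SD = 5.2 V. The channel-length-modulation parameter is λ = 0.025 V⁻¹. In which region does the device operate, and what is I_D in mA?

V_ov = V_SG − |V_tp| = 1.64 − 0.75 = 0.89 V.
Since V_SD = 5.2 V ≥ V_ov = 0.89 V, the device is in saturation.
I_D = ½ k_p V_ov² (1 + λ V_SD) = 0.5 × 7.8 × 0.89² × (1 + 0.025 × 5.2) = 3.49 mA.

Saturation; I_D = 3.49 mA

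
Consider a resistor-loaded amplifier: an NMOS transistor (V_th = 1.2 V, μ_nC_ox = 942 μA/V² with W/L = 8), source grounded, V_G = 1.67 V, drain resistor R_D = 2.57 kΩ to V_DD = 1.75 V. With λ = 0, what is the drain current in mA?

I_D = 0.596 mA

V_GS = V_G = 1.67 V, so V_ov = 1.67 − 1.2 = 0.47 V.
k_n = μ_nC_ox · (W/L) = 7.536 mA/V².
Assume saturation: I_D = ½ k_n V_ov² = 0.5 × 7.536 × 0.47² = 0.832 mA, giving V_DS = V_DD − I_D R_D = 1.75 − 0.832 × 2.57 = -0.389 V.
But -0.389 V < V_ov = 0.47 V, so the device is actually in triode.
In triode I_D = k_n[V_ov V_DS − ½ V_DS²] and I_D = (V_DD − V_DS)/R_D. Equating: 9.68 V_DS² − 10.1 V_DS + 1.75 = 0, giving V_DS = 0.219 V (the root below V_ov).
I_D = (1.75 − 0.219) / 2.57 = 0.596 mA.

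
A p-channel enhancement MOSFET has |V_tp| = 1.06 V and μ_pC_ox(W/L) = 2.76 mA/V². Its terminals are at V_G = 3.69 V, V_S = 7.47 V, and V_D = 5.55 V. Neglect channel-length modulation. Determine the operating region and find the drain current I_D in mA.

V_SG = V_S − V_G = 7.47 − 3.69 = 3.78 V; V_SD = V_S − V_D = 7.47 − 5.55 = 1.92 V.
V_ov = V_SG − |V_tp| = 3.78 − 1.06 = 2.72 V.
Since V_SD = 1.92 V < V_ov = 2.72 V, the device is in the triode region.
I_D = k_p [V_ov · V_SD − ½ V_SD²] = 2.76 × [2.72 × 1.92 − 0.5 × 1.92²] = 9.33 mA.

Triode; I_D = 9.33 mA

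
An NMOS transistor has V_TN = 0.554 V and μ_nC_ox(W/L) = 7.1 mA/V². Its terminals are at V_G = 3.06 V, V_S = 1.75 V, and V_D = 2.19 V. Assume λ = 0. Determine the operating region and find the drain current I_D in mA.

V_GS = V_G − V_S = 3.06 − 1.75 = 1.31 V; V_DS = V_D − V_S = 2.19 − 1.75 = 0.44 V.
V_ov = V_GS − V_TN = 1.31 − 0.554 = 0.756 V.
Since V_DS = 0.44 V < V_ov = 0.756 V, the device is in the triode region.
I_D = k_n [V_ov · V_DS − ½ V_DS²] = 7.1 × [0.756 × 0.44 − 0.5 × 0.44²] = 1.67 mA.

Triode; I_D = 1.67 mA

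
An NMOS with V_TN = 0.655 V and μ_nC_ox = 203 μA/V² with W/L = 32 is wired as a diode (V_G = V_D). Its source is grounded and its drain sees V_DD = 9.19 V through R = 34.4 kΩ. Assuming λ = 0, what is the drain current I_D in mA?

With gate tied to drain, V_GS = V_DS ≥ V_GS − V_TN, so the device is in saturation.
k_n = μ_nC_ox · (W/L) = 6.496 mA/V².
KCL at the drain: ½ k_n (V_GS − V_TN)² = (V_DD − V_GS)/R.
Let x = V_GS − 0.655. Then 112 x² + x − 8.535 = 0, giving x = 0.272 V (positive root), so V_GS = 0.927 V.
I_D = (V_DD − V_GS)/R = (9.19 − 0.927) / 34.4 = 0.24 mA.

I_D = 0.240 mA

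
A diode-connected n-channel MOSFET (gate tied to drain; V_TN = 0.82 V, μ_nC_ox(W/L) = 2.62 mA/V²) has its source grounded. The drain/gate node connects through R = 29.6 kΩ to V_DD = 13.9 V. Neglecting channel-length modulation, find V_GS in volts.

With gate tied to drain, V_GS = V_DS ≥ V_GS − V_TN, so the device is in saturation.
KCL at the drain: ½ k_n (V_GS − V_TN)² = (V_DD − V_GS)/R.
Let x = V_GS − 0.82. Then 38.8 x² + x − 13.08 = 0, giving x = 0.568 V (positive root), so V_GS = 1.39 V.
I_D = (V_DD − V_GS)/R = (13.9 − 1.39) / 29.6 = 0.423 mA.

V_GS = 1.39 V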